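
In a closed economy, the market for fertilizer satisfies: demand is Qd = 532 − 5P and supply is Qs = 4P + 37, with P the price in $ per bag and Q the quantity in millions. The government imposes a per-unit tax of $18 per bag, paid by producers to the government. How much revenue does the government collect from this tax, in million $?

Tax revenue = $3906 million.

Without the tax, 532 − 5P = 4P + 37 gives 9P = 495, so P* = $55 and Q* = 257.
With the tax collected from producers, supply shifts: Qs = 4(P − 18) + 37.
Solving gives Q = 217 with buyers paying $63 and producers receiving $45 (the $18 wedge).
Revenue = t · Q = 18 · 217 = $3906.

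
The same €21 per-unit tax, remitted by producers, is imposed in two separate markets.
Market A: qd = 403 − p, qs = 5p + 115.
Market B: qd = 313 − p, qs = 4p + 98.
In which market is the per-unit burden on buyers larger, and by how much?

Market A, by €0.7.

Market A: pre-tax p* = €48, q* = 355; post-tax q = 337.5; per-unit burden on buyers = €17.5.
Market B: pre-tax p* = €43, q* = 270; post-tax q = 253.2; per-unit burden on buyers = €16.8.
Difference: €17.5 vs €16.8 → market A is larger by €0.7.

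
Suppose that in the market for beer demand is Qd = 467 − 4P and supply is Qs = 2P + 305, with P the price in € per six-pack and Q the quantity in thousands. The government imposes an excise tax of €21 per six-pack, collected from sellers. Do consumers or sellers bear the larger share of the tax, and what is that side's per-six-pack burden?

Sellers bear the larger share: €14 per six-pack.

Before the tax: set 467 − 4P = 2P + 305 → P* = €27, Q* = 359.
With the tax collected from sellers, supply shifts: Qs = 2(P − 21) + 305.
New equilibrium: consumers pay €34, sellers receive €13, Q = 331. (Wedge: Pb − Ps = 21.)
Per-six-pack burden: consumers €7, sellers €14.
Sellers take the larger share because supply is less price-elastic here (demand slope 4 vs supply slope 2).
The less price-elastic side of the market bears the larger share of a per-unit tax.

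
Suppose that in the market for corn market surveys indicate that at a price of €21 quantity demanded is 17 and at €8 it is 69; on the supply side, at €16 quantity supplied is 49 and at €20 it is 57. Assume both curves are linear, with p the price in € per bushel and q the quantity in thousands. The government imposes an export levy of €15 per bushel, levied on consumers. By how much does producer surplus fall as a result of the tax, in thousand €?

Producer surplus falls by €350 thousand.

Demand slope: (69 − 17)/(8 − 21) = -4, so qd = 101 − 4p.
Supply slope: (57 − 49)/(20 − 16) = 2, so qs = 2p + 17.
Without the tax, 101 − 4p = 2p + 17 gives 6p = 84, so p* = €14 and q* = 45.
With the tax collected from consumers, demand (in seller-price terms) shifts: qd = 101 − 4(p + 15).
New equilibrium: consumers pay €19, suppliers receive €4, q = 25. (Wedge: pb − ps = 15.)
ΔPS is the trapezoid between Q = 25 and Q = 45 of height €10: ½ · (45 + 25) · 10 = €350.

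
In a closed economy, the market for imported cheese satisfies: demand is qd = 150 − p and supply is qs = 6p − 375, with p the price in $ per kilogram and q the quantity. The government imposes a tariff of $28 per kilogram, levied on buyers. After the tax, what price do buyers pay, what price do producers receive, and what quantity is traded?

Buyers pay $99; producers receive $71; quantity = 51.

Before the tax: set 150 − p = 6p − 375 → p* = $75, q* = 75.
With the tax collected from buyers, demand (in seller-price terms) shifts: qd = 150 − (p + 28).
New equilibrium: buyers pay $99, producers receive $71, q = 51. (Wedge: pb − ps = 28.)
The less price-elastic side of the market bears the larger share of a per-unit tax.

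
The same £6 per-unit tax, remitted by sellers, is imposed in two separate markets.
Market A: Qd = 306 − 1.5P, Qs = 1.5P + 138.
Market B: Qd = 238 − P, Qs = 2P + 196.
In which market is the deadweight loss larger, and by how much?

Market A: pre-tax P* = £56, Q* = 222; post-tax Q = 217.5; deadweight loss = £13.5.
Market B: pre-tax P* = £14, Q* = 224; post-tax Q = 220; deadweight loss = £12.
Difference: £13.5 vs £12 → market A is larger by £1.5.

Market A, by £1.5.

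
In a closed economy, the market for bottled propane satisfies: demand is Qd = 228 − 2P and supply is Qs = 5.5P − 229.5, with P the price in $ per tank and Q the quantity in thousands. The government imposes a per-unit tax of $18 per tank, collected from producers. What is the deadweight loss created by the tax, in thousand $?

Without the tax, 228 − 2P = 5.5P − 229.5 gives 7.5P = 457.5, so P* = $61 and Q* = 106.
With the tax collected from producers, supply shifts: Qs = 5.5(P − 18) − 229.5.
Solving gives Q = 79.6 with consumers paying $74.2 and producers receiving $56.2 (the $18 wedge).
Quantity falls by |ΔQ| = |106 − 79.6| = 26.4.
DWL = ½ · t · |ΔQ| = ½ · 18 · 26.4 = $237.6.

Deadweight loss = $237.6 thousand.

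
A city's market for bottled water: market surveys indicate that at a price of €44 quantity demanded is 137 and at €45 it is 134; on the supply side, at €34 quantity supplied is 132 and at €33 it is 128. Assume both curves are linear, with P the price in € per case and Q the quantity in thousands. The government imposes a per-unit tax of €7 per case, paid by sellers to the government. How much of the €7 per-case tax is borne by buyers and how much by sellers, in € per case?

Demand slope: (134 − 137)/(45 − 44) = -3, so Qd = 269 − 3P.
Supply slope: (128 − 132)/(33 − 34) = 4, so Qs = 4P − 4.
Before the tax: set 269 − 3P = 4P − 4 → P* = €39, Q* = 152.
With the tax collected from sellers, supply shifts: Qs = 4(P − 7) − 4.
Solving gives Q = 140 with buyers paying €43 and sellers receiving €36 (the €7 wedge).
Burden on buyers: €4; on sellers: €3. (They sum to €7.)

Buyers bear €4 per case; sellers bear €3 per case.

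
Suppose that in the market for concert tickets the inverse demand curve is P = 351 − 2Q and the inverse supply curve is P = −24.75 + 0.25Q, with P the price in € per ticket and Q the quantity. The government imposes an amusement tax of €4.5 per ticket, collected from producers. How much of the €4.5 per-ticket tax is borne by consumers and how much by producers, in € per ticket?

Consumers bear €4 per ticket; producers bear €0.5 per ticket.

Rewrite in direct form: Qd = 175.5 − 0.5P and Qs = 4P + 99.
Without the tax, 175.5 − 0.5P = 4P + 99 gives 4.5P = 76.5, so P* = €17 and Q* = 167.
With the tax collected from producers, supply shifts: Qs = 4(P − 4.5) + 99.
Solving gives Q = 165 with consumers paying €21 and producers receiving €16.5 (the €4.5 wedge).
Burden on consumers: €4; on producers: €0.5. (They sum to €4.5.)
The less price-elastic side of the market bears the larger share of a per-unit tax.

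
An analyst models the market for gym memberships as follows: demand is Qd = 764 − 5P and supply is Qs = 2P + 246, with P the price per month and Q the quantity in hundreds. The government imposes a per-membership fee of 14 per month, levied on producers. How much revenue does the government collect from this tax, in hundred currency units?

Tax revenue = 5236 hundred.

Before the tax: set 764 − 5P = 2P + 246 → P* = 74, Q* = 394.
With the tax collected from producers, supply shifts: Qs = 2(P − 14) + 246.
New equilibrium: buyers pay 78, producers receive 64, Q = 374. (Wedge: Pb − Ps = 14.)
Revenue = t · Q = 14 · 374 = 5236.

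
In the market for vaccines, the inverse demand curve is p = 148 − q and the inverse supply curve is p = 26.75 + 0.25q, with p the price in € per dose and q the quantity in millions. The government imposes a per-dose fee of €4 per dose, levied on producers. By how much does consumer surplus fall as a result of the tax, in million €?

Inverting to q(p) form: qd = 148 − p; qs = 4p − 107.
Without the tax, 148 − p = 4p − 107 gives 5p = 255, so p* = €51 and q* = 97.
With the tax collected from producers, supply shifts: qs = 4(p − 4) − 107.
Solving gives q = 93.8 with consumers paying €54.2 and producers receiving €50.2 (the €4 wedge).
ΔCS is the trapezoid between Q = 93.8 and Q = 97 of height €3.2: ½ · (97 + 93.8) · 3.2 = €305.28.

Consumer surplus falls by €305.28 million.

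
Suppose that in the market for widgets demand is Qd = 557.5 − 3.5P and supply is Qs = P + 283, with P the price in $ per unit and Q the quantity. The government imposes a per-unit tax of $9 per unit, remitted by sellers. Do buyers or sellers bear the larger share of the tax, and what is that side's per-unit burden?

Sellers bear the larger share: $7 per unit.

Without the tax, 557.5 − 3.5P = P + 283 gives 4.5P = 274.5, so P* = $61 and Q* = 344.
With the tax collected from sellers, supply shifts: Qs = (P − 9) + 283.
Solving gives Q = 337 with buyers paying $63 and sellers receiving $54 (the $9 wedge).
Per-unit burden: buyers $2, sellers $7.
Sellers take the larger share because supply is less price-elastic here (demand slope 3.5 vs supply slope 1).
The less price-elastic side of the market bears the larger share of a per-unit tax.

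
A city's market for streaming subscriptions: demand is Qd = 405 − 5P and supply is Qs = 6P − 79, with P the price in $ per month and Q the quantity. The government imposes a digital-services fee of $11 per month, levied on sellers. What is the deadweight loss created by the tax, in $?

Without the tax, 405 − 5P = 6P − 79 gives 11P = 484, so P* = $44 and Q* = 185.
With the tax collected from sellers, supply shifts: Qs = 6(P − 11) − 79.
New equilibrium: buyers pay $50, sellers receive $39, Q = 155. (Wedge: Pb − Ps = 11.)
Quantity falls by |ΔQ| = |185 − 155| = 30.
DWL = ½ · t · |ΔQ| = ½ · 11 · 30 = $165.

Deadweight loss = $165.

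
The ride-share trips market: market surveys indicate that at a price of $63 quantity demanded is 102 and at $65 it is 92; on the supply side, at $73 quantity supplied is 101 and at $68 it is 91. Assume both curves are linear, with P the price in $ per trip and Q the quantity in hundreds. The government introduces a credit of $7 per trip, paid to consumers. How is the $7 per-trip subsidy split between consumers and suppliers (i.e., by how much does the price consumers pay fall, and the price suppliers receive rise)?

Demand slope: (92 − 102)/(65 − 63) = -5, so Qd = 417 − 5P.
Supply slope: (91 − 101)/(68 − 73) = 2, so Qs = 2P − 45.
Before the subsidy: set 417 − 5P = 2P − 45 → P* = $66, Q* = 87.
With a per-unit subsidy paid to consumers, each effectively pays P − 7, so demand becomes Qd = 417 − 5(P − 7).
Solving gives Q = 97 with consumers paying $64 and suppliers receiving $71 (the $7 wedge).
Gain to consumers: $2; to suppliers: $5. (They sum to $7.)

Consumers gain $2 per trip; suppliers gain $5 per trip.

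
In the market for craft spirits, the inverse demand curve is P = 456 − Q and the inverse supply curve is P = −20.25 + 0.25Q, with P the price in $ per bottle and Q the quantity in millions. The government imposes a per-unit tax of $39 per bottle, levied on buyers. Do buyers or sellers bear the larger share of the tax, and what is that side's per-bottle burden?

Rewrite in direct form: Qd = 456 − P and Qs = 4P + 81.
Before the tax: set 456 − P = 4P + 81 → P* = $75, Q* = 381.
With the tax collected from buyers, demand (in seller-price terms) shifts: Qd = 456 − (P + 39).
Solving gives Q = 349.8 with buyers paying $106.2 and sellers receiving $67.2 (the $39 wedge).
Per-bottle burden: buyers $31.2, sellers $7.8.
Buyers take the larger share because demand is less price-elastic here (demand slope 1 vs supply slope 4).
The less price-elastic side of the market bears the larger share of a per-unit tax.

Buyers bear the larger share: $31.2 per bottle.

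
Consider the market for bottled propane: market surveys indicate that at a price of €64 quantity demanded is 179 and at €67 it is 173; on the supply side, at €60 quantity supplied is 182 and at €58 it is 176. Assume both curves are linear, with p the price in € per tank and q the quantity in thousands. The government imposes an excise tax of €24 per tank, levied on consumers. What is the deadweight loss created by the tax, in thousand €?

Deadweight loss = €345.6 thousand.

Demand slope: (173 − 179)/(67 − 64) = -2, so qd = 307 − 2p.
Supply slope: (176 − 182)/(58 − 60) = 3, so qs = 3p + 2.
Without the tax, 307 − 2p = 3p + 2 gives 5p = 305, so p* = €61 and q* = 185.
With the tax collected from consumers, demand (in seller-price terms) shifts: qd = 307 − 2(p + 24).
Solving gives q = 156.2 with consumers paying €75.4 and suppliers receiving €51.4 (the €24 wedge).
Quantity falls by |ΔQ| = |185 − 156.2| = 28.8.
DWL = ½ · t · |ΔQ| = ½ · 24 · 28.8 = €345.6.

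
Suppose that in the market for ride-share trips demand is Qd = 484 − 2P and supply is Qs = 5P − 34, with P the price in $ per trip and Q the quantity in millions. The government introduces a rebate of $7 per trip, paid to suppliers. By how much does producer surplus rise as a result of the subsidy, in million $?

Without the subsidy, 484 − 2P = 5P − 34 gives 7P = 518, so P* = $74 and Q* = 336.
With a per-unit subsidy paid to suppliers, each receives P + 7 per unit sold, so supply becomes Qs = 5(P + 7) − 34.
Solving gives Q = 346 with buyers paying $69 and suppliers receiving $76 (the $7 wedge).
ΔPS is the trapezoid between Q = 346 and Q = 336 of height $2: ½ · (336 + 346) · 2 = $682.

Producer surplus rises by $682 million.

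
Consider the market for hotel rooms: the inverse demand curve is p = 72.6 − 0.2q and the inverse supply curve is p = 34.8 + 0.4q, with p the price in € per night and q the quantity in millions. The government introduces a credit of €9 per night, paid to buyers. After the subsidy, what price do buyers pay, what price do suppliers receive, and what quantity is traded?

Inverting to q(p) form: qd = 363 − 5p; qs = 2.5p − 87.
Without the subsidy, 363 − 5p = 2.5p − 87 gives 7.5p = 450, so p* = €60 and q* = 63.
With a per-unit subsidy paid to buyers, each effectively pays p − 9, so demand becomes qd = 363 − 5(p − 9).
Solving gives q = 78 with buyers paying €57 and suppliers receiving €66 (the €9 wedge).

Buyers pay €57; suppliers receive €66; quantity = 78.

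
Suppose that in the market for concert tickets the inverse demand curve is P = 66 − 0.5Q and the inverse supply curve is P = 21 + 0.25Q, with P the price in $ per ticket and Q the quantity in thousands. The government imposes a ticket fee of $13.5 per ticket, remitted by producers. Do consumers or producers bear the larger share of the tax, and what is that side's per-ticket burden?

Consumers bear the larger share: $9 per ticket.

Rewrite in direct form: Qd = 132 − 2P and Qs = 4P − 84.
Before the tax: set 132 − 2P = 4P − 84 → P* = $36, Q* = 60.
With the tax collected from producers, supply shifts: Qs = 4(P − 13.5) − 84.
New equilibrium: consumers pay $45, producers receive $31.5, Q = 42. (Wedge: Pb − Ps = 13.5.)
Per-ticket burden: consumers $9, producers $4.5.
Consumers take the larger share because demand is less price-elastic here (demand slope 2 vs supply slope 4).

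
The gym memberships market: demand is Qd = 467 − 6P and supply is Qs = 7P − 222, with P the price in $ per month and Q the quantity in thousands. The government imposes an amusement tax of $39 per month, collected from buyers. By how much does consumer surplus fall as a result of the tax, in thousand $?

Consumer surplus falls by $1806 thousand.

Before the tax: set 467 − 6P = 7P − 222 → P* = $53, Q* = 149.
With the tax collected from buyers, demand (in seller-price terms) shifts: Qd = 467 − 6(P + 39).
Solving gives Q = 23 with buyers paying $74 and sellers receiving $35 (the $39 wedge).
ΔCS is the trapezoid between Q = 23 and Q = 149 of height $21: ½ · (149 + 23) · 21 = $1806.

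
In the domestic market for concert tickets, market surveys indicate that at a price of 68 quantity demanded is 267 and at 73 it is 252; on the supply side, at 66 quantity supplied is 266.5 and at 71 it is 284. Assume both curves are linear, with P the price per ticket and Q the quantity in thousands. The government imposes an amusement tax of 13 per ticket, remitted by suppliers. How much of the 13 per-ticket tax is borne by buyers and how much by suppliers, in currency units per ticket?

Buyers bear 7 per ticket; suppliers bear 6 per ticket.

Demand slope: (252 − 267)/(73 − 68) = -3, so Qd = 471 − 3P.
Supply slope: (284 − 266.5)/(71 − 66) = 3.5, so Qs = 3.5P + 35.5.
Before the tax: set 471 − 3P = 3.5P + 35.5 → P* = 67, Q* = 270.
With the tax collected from suppliers, supply shifts: Qs = 3.5(P − 13) + 35.5.
Solving gives Q = 249 with buyers paying 74 and suppliers receiving 61 (the 13 wedge).
Burden on buyers: 7; on suppliers: 6. (They sum to 13.)
The less price-elastic side of the market bears the larger share of a per-unit tax.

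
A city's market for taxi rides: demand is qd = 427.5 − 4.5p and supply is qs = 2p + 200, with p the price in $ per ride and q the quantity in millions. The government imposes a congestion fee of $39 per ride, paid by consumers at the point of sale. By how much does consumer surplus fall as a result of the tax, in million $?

Without the tax, 427.5 − 4.5p = 2p + 200 gives 6.5p = 227.5, so p* = $35 and q* = 270.
With the tax collected from consumers, demand (in seller-price terms) shifts: qd = 427.5 − 4.5(p + 39).
New equilibrium: consumers pay $47, suppliers receive $8, q = 216. (Wedge: pb − ps = 39.)
ΔCS is the trapezoid between Q = 216 and Q = 270 of height $12: ½ · (270 + 216) · 12 = $2916.

Consumer surplus falls by $2916 million.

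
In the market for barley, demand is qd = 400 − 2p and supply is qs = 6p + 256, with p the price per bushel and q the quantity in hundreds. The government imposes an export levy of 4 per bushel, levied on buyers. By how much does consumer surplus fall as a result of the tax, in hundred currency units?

Consumer surplus falls by 1083 hundred.

Before the tax: set 400 − 2p = 6p + 256 → p* = 18, q* = 364.
With the tax collected from buyers, demand (in seller-price terms) shifts: qd = 400 − 2(p + 4).
New equilibrium: buyers pay 21, suppliers receive 17, q = 358. (Wedge: pb − ps = 4.)
ΔCS is the trapezoid between Q = 358 and Q = 364 of height 3: ½ · (364 + 358) · 3 = 1083.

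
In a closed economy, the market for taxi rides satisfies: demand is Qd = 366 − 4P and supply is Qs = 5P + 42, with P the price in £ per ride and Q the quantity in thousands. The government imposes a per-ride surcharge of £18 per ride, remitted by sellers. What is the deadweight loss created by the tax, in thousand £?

Deadweight loss = £360 thousand.

Without the tax, 366 − 4P = 5P + 42 gives 9P = 324, so P* = £36 and Q* = 222.
With the tax collected from sellers, supply shifts: Qs = 5(P − 18) + 42.
New equilibrium: buyers pay £46, sellers receive £28, Q = 182. (Wedge: Pb − Ps = 18.)
Quantity falls by |ΔQ| = |222 − 182| = 40.
DWL = ½ · t · |ΔQ| = ½ · 18 · 40 = £360.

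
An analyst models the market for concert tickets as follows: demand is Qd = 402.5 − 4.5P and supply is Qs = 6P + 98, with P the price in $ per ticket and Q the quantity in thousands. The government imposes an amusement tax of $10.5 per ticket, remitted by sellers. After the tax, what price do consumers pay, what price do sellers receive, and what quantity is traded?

Consumers pay $35; sellers receive $24.5; quantity = 245.

Without the tax, 402.5 − 4.5P = 6P + 98 gives 10.5P = 304.5, so P* = $29 and Q* = 272.
With the tax collected from sellers, supply shifts: Qs = 6(P − 10.5) + 98.
Solving gives Q = 245 with consumers paying $35 and sellers receiving $24.5 (the $10.5 wedge).
The less price-elastic side of the market bears the larger share of a per-unit tax.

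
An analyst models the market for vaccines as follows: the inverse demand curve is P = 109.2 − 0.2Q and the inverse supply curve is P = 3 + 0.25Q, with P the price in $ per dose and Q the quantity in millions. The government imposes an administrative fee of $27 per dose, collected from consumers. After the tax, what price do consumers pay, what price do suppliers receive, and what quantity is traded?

Rewrite in direct form: Qd = 546 − 5P and Qs = 4P − 12.
Without the tax, 546 − 5P = 4P − 12 gives 9P = 558, so P* = $62 and Q* = 236.
With the tax collected from consumers, demand (in seller-price terms) shifts: Qd = 546 − 5(P + 27).
New equilibrium: consumers pay $74, suppliers receive $47, Q = 176. (Wedge: Pb − Ps = 27.)

Consumers pay $74; suppliers receive $47; quantity = 176.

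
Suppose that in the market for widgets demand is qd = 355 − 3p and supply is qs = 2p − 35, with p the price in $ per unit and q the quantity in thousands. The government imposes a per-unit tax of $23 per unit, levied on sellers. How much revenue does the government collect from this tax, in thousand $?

Without the tax, 355 − 3p = 2p − 35 gives 5p = 390, so p* = $78 and q* = 121.
With the tax collected from sellers, supply shifts: qs = 2(p − 23) − 35.
New equilibrium: consumers pay $87.2, sellers receive $64.2, q = 93.4. (Wedge: pb − ps = 23.)
Revenue = t · Q = 23 · 93.4 = $2148.2.

Tax revenue = $2148.2 thousand.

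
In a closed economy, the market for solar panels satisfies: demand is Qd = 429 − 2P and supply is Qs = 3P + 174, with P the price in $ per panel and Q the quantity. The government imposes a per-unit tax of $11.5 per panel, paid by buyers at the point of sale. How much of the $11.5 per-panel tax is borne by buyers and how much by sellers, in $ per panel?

Buyers bear $6.9 per panel; sellers bear $4.6 per panel.

Before the tax: set 429 − 2P = 3P + 174 → P* = $51, Q* = 327.
With the tax collected from buyers, demand (in seller-price terms) shifts: Qd = 429 − 2(P + 11.5).
Solving gives Q = 313.2 with buyers paying $57.9 and sellers receiving $46.4 (the $11.5 wedge).
Burden on buyers: $6.9; on sellers: $4.6. (They sum to $11.5.)
The less price-elastic side of the market bears the larger share of a per-unit tax.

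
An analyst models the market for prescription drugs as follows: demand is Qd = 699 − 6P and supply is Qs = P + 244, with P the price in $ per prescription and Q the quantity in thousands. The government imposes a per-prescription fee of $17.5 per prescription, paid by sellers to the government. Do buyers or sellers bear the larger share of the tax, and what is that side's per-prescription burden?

Without the tax, 699 − 6P = P + 244 gives 7P = 455, so P* = $65 and Q* = 309.
With the tax collected from sellers, supply shifts: Qs = (P − 17.5) + 244.
Solving gives Q = 294 with buyers paying $67.5 and sellers receiving $50 (the $17.5 wedge).
Per-prescription burden: buyers $2.5, sellers $15.
Sellers take the larger share because supply is less price-elastic here (demand slope 6 vs supply slope 1).
The less price-elastic side of the market bears the larger share of a per-unit tax.

Sellers bear the larger share: $15 per prescription.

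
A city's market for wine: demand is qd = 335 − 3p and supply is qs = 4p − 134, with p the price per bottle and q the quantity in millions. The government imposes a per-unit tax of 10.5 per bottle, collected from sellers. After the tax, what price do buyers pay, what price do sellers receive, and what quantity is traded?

Buyers pay 73; sellers receive 62.5; quantity = 116.

Before the tax: set 335 − 3p = 4p − 134 → p* = 67, q* = 134.
With the tax collected from sellers, supply shifts: qs = 4(p − 10.5) − 134.
Solving gives q = 116 with buyers paying 73 and sellers receiving 62.5 (the 10.5 wedge).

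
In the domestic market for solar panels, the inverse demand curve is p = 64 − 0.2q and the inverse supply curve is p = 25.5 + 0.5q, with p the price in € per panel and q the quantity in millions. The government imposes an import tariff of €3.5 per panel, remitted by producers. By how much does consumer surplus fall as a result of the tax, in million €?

Inverting to q(p) form: qd = 320 − 5p; qs = 2p − 51.
Without the tax, 320 − 5p = 2p − 51 gives 7p = 371, so p* = €53 and q* = 55.
With the tax collected from producers, supply shifts: qs = 2(p − 3.5) − 51.
Solving gives q = 50 with consumers paying €54 and producers receiving €50.5 (the €3.5 wedge).
ΔCS is the trapezoid between Q = 50 and Q = 55 of height €1: ½ · (55 + 50) · 1 = €52.5.

Consumer surplus falls by €52.5 million.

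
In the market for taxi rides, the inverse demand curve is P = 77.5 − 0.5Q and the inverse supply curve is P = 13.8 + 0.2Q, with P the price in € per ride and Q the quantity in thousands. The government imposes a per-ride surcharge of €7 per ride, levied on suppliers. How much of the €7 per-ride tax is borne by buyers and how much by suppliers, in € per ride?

Inverting to Q(P) form: Qd = 155 − 2P; Qs = 5P − 69.
Without the tax, 155 − 2P = 5P − 69 gives 7P = 224, so P* = €32 and Q* = 91.
With the tax collected from suppliers, supply shifts: Qs = 5(P − 7) − 69.
Solving gives Q = 81 with buyers paying €37 and suppliers receiving €30 (the €7 wedge).
Burden on buyers: €5; on suppliers: €2. (They sum to €7.)

Buyers bear €5 per ride; suppliers bear €2 per ride.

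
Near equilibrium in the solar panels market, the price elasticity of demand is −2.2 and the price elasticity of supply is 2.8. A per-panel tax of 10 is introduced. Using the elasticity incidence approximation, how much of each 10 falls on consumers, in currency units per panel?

Incidence ratio: consumers' share ≈ εs / (εs + |εd|) = 2.8 / (2.8 + 2.2) = 0.56.
So consumers bear ≈ 0.56 × 10 = 5.6; suppliers bear 4.4.

Consumers bear ≈ 5.6 per panel.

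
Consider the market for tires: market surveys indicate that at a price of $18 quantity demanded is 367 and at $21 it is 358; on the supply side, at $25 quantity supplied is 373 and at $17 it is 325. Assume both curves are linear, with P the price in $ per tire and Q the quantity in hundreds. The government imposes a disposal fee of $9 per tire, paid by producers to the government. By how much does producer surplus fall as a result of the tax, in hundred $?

Producer surplus falls by $1038 hundred.

Demand slope: (358 − 367)/(21 − 18) = -3, so Qd = 421 − 3P.
Supply slope: (325 − 373)/(17 − 25) = 6, so Qs = 6P + 223.
Without the tax, 421 − 3P = 6P + 223 gives 9P = 198, so P* = $22 and Q* = 355.
With the tax collected from producers, supply shifts: Qs = 6(P − 9) + 223.
New equilibrium: consumers pay $28, producers receive $19, Q = 337. (Wedge: Pb − Ps = 9.)
ΔPS is the trapezoid between Q = 337 and Q = 355 of height $3: ½ · (355 + 337) · 3 = $1038.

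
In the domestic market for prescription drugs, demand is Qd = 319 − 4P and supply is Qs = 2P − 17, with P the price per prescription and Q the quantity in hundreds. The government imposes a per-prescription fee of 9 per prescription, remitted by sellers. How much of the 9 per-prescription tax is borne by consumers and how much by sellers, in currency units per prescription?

Consumers bear 3 per prescription; sellers bear 6 per prescription.

Before the tax: set 319 − 4P = 2P − 17 → P* = 56, Q* = 95.
With the tax collected from sellers, supply shifts: Qs = 2(P − 9) − 17.
New equilibrium: consumers pay 59, sellers receive 50, Q = 83. (Wedge: Pb − Ps = 9.)
Burden on consumers: 3; on sellers: 6. (They sum to 9.)
The less price-elastic side of the market bears the larger share of a per-unit tax.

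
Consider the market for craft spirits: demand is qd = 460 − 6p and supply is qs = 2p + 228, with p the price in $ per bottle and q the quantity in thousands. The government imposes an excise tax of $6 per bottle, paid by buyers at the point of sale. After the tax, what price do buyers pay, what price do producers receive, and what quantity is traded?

Without the tax, 460 − 6p = 2p + 228 gives 8p = 232, so p* = $29 and q* = 286.
With the tax collected from buyers, demand (in seller-price terms) shifts: qd = 460 − 6(p + 6).
New equilibrium: buyers pay $30.5, producers receive $24.5, q = 277. (Wedge: pb − ps = 6.)
The less price-elastic side of the market bears the larger share of a per-unit tax.

Buyers pay $30.5; producers receive $24.5; quantity = 277.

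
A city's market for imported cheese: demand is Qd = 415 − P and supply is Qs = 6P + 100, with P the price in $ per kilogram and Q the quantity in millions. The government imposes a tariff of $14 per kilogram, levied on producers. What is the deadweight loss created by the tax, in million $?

Before the tax: set 415 − P = 6P + 100 → P* = $45, Q* = 370.
With the tax collected from producers, supply shifts: Qs = 6(P − 14) + 100.
New equilibrium: buyers pay $57, producers receive $43, Q = 358. (Wedge: Pb − Ps = 14.)
Quantity falls by |ΔQ| = |370 − 358| = 12.
DWL = ½ · t · |ΔQ| = ½ · 14 · 12 = $84.

Deadweight loss = $84 million.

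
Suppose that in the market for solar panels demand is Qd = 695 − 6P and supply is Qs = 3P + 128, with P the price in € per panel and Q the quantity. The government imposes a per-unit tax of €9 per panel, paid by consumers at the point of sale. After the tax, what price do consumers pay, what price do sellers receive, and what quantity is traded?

Without the tax, 695 − 6P = 3P + 128 gives 9P = 567, so P* = €63 and Q* = 317.
With the tax collected from consumers, demand (in seller-price terms) shifts: Qd = 695 − 6(P + 9).
Solving gives Q = 299 with consumers paying €66 and sellers receiving €57 (the €9 wedge).

Consumers pay €66; sellers receive €57; quantity = 299.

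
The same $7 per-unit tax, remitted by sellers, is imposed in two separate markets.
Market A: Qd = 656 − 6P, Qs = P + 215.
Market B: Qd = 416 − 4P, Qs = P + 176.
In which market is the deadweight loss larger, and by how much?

Market A: pre-tax P* = $63, Q* = 278; post-tax Q = 272; deadweight loss = $21.
Market B: pre-tax P* = $48, Q* = 224; post-tax Q = 218.4; deadweight loss = $19.6.
Difference: $21 vs $19.6 → market A is larger by $1.4.

Market A, by $1.4.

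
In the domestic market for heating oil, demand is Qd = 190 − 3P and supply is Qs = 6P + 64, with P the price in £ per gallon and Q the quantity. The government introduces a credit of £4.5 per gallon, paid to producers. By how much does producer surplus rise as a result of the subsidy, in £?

Without the subsidy, 190 − 3P = 6P + 64 gives 9P = 126, so P* = £14 and Q* = 148.
With a per-unit subsidy paid to producers, each receives P + 4.5 per unit sold, so supply becomes Qs = 6(P + 4.5) + 64.
New equilibrium: buyers pay £11, producers receive £15.5, Q = 157. (Wedge: Pb − Ps = −4.5.)
ΔPS is the trapezoid between Q = 157 and Q = 148 of height £1.5: ½ · (148 + 157) · 1.5 = £228.75.

Producer surplus rises by £228.75.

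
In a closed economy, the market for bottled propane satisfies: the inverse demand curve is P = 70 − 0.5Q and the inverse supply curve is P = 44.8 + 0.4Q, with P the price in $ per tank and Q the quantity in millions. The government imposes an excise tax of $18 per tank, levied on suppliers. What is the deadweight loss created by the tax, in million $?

Rewrite in direct form: Qd = 140 − 2P and Qs = 2.5P − 112.
Before the tax: set 140 − 2P = 2.5P − 112 → P* = $56, Q* = 28.
With the tax collected from suppliers, supply shifts: Qs = 2.5(P − 18) − 112.
New equilibrium: buyers pay $66, suppliers receive $48, Q = 8. (Wedge: Pb − Ps = 18.)
Quantity falls by |ΔQ| = |28 − 8| = 20.
DWL = ½ · t · |ΔQ| = ½ · 18 · 20 = $180.

Deadweight loss = $180 million.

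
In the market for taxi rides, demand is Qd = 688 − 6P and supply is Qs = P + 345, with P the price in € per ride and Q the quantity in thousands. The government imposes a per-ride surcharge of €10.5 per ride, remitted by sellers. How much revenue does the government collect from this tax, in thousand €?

Tax revenue = €4042.5 thousand.

Without the tax, 688 − 6P = P + 345 gives 7P = 343, so P* = €49 and Q* = 394.
With the tax collected from sellers, supply shifts: Qs = (P − 10.5) + 345.
New equilibrium: consumers pay €50.5, sellers receive €40, Q = 385. (Wedge: Pb − Ps = 10.5.)
Revenue = t · Q = 10.5 · 385 = €4042.5.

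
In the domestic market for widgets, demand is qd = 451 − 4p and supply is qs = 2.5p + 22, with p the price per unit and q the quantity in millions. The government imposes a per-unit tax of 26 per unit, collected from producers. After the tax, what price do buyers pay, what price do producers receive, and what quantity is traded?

Buyers pay 76; producers receive 50; quantity = 147.

Without the tax, 451 − 4p = 2.5p + 22 gives 6.5p = 429, so p* = 66 and q* = 187.
With the tax collected from producers, supply shifts: qs = 2.5(p − 26) + 22.
Solving gives q = 147 with buyers paying 76 and producers receiving 50 (the 26 wedge).
The less price-elastic side of the market bears the larger share of a per-unit tax.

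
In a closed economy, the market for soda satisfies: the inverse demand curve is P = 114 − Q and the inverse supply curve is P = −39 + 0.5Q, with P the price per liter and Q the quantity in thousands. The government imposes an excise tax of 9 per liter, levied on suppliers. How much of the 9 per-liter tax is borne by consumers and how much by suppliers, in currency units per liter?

Rewrite in direct form: Qd = 114 − P and Qs = 2P + 78.
Before the tax: set 114 − P = 2P + 78 → P* = 12, Q* = 102.
With the tax collected from suppliers, supply shifts: Qs = 2(P − 9) + 78.
New equilibrium: consumers pay 18, suppliers receive 9, Q = 96. (Wedge: Pb − Ps = 9.)
Burden on consumers: 6; on suppliers: 3. (They sum to 9.)
The less price-elastic side of the market bears the larger share of a per-unit tax.

Consumers bear 6 per liter; suppliers bear 3 per liter.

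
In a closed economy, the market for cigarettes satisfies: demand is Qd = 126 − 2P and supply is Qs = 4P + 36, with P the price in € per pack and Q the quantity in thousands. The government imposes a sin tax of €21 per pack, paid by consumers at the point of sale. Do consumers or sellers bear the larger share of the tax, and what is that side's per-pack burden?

Consumers bear the larger share: €14 per pack.

Without the tax, 126 − 2P = 4P + 36 gives 6P = 90, so P* = €15 and Q* = 96.
With the tax collected from consumers, demand (in seller-price terms) shifts: Qd = 126 − 2(P + 21).
New equilibrium: consumers pay €29, sellers receive €8, Q = 68. (Wedge: Pb − Ps = 21.)
Per-pack burden: consumers €14, sellers €7.
Consumers take the larger share because demand is less price-elastic here (demand slope 2 vs supply slope 4).
The less price-elastic side of the market bears the larger share of a per-unit tax.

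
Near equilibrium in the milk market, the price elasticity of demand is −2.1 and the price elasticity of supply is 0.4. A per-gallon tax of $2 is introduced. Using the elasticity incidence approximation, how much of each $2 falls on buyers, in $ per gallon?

Incidence ratio: buyers' share ≈ εs / (εs + |εd|) = 0.4 / (0.4 + 2.1) = 0.16.
So buyers bear ≈ 0.16 × $2 = $0.32; suppliers bear $1.68.

Buyers bear ≈ $0.32 per gallon.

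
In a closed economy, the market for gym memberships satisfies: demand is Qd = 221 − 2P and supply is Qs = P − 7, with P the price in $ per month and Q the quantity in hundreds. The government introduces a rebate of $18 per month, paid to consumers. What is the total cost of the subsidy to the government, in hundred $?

Before the subsidy: set 221 − 2P = P − 7 → P* = $76, Q* = 69.
With a per-unit subsidy paid to consumers, each effectively pays P − 18, so demand becomes Qd = 221 − 2(P − 18).
New equilibrium: consumers pay $70, suppliers receive $88, Q = 81. (Wedge: Pb − Ps = −18.)
Outlay = t · Q = 18 · 81 = $1458.

Government outlay = $1458 hundred.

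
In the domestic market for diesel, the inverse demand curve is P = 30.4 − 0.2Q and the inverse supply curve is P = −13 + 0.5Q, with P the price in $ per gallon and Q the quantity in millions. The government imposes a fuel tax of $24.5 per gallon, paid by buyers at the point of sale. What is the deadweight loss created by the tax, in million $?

Deadweight loss = $428.75 million.

Inverting to Q(P) form: Qd = 152 − 5P; Qs = 2P + 26.
Without the tax, 152 − 5P = 2P + 26 gives 7P = 126, so P* = $18 and Q* = 62.
With the tax collected from buyers, demand (in seller-price terms) shifts: Qd = 152 − 5(P + 24.5).
New equilibrium: buyers pay $25, producers receive $0.5, Q = 27. (Wedge: Pb − Ps = 24.5.)
Quantity falls by |ΔQ| = |62 − 27| = 35.
DWL = ½ · t · |ΔQ| = ½ · 24.5 · 35 = $428.75.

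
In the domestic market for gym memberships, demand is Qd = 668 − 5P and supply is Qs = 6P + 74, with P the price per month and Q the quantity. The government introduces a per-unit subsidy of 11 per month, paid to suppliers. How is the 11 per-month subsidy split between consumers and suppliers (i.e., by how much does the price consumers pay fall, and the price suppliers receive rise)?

Before the subsidy: set 668 − 5P = 6P + 74 → P* = 54, Q* = 398.
With a per-unit subsidy paid to suppliers, each receives P + 11 per unit sold, so supply becomes Qs = 6(P + 11) + 74.
Solving gives Q = 428 with consumers paying 48 and suppliers receiving 59 (the 11 wedge).
Gain to consumers: 6; to suppliers: 5. (They sum to 11.)

Consumers gain 6 per month; suppliers gain 5 per month.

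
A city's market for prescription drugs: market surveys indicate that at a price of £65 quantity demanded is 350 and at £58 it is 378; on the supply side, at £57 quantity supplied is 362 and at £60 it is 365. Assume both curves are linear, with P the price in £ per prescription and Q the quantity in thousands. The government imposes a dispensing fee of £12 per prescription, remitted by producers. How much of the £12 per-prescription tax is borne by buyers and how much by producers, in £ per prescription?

Buyers bear £2.4 per prescription; producers bear £9.6 per prescription.

Demand slope: (378 − 350)/(58 − 65) = -4, so Qd = 610 − 4P.
Supply slope: (365 − 362)/(60 − 57) = 1, so Qs = P + 305.
Before the tax: set 610 − 4P = P + 305 → P* = £61, Q* = 366.
With the tax collected from producers, supply shifts: Qs = (P − 12) + 305.
New equilibrium: buyers pay £63.4, producers receive £51.4, Q = 356.4. (Wedge: Pb − Ps = 12.)
Burden on buyers: £2.4; on producers: £9.6. (They sum to £12.)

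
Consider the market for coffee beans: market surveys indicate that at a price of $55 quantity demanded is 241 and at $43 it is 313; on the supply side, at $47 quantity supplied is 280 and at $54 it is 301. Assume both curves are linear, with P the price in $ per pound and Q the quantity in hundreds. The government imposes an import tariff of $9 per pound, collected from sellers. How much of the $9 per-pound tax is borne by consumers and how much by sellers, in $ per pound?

Consumers bear $3 per pound; sellers bear $6 per pound.

Demand slope: (313 − 241)/(43 − 55) = -6, so Qd = 571 − 6P.
Supply slope: (301 − 280)/(54 − 47) = 3, so Qs = 3P + 139.
Without the tax, 571 − 6P = 3P + 139 gives 9P = 432, so P* = $48 and Q* = 283.
With the tax collected from sellers, supply shifts: Qs = 3(P − 9) + 139.
New equilibrium: consumers pay $51, sellers receive $42, Q = 265. (Wedge: Pb − Ps = 9.)
Burden on consumers: $3; on sellers: $6. (They sum to $9.)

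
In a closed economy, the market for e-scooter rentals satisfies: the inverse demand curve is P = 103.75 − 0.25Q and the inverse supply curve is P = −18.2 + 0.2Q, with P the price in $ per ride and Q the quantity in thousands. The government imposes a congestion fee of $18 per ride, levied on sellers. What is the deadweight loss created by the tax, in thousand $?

Inverting to Q(P) form: Qd = 415 − 4P; Qs = 5P + 91.
Before the tax: set 415 − 4P = 5P + 91 → P* = $36, Q* = 271.
With the tax collected from sellers, supply shifts: Qs = 5(P − 18) + 91.
Solving gives Q = 231 with buyers paying $46 and sellers receiving $28 (the $18 wedge).
Quantity falls by |ΔQ| = |271 − 231| = 40.
DWL = ½ · t · |ΔQ| = ½ · 18 · 40 = $360.

Deadweight loss = $360 thousand.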